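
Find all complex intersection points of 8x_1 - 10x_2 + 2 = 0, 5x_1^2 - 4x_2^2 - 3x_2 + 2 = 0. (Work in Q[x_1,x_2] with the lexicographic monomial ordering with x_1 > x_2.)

{(31/61, 37/61), (1, 1)}

Compute a lex Gröbner basis by Buchberger's algorithm.
f_1 = 8x_1 - 10x_2 + 2, LT = x_1.
f_2 = 5x_1^2 - 4x_2^2 - 3x_2 + 2, LT = x_1^2.

S(f_1,f_2): lcm = x_1^2. S = -5/4x_1x_2 + 1/4x_1 + 4/5x_2^2 + 3/5x_2 - 2/5.
  reduce S modulo (f_1, f_2):
  remainder -61/80x_2^2 + 49/40x_2 - 37/80 ≠ 0; add h_3 = -61/80x_2^2 + 49/40x_2 - 37/80 to the basis.

The other S-polynomials (S(f_1,h_3), S(f_2,h_3)) all reduce to 0 modulo the current basis, so we have a Gröbner basis.
Inter-reduce: drop elements whose leading term is divisible by another's, tail-reduce, and make monic.
Reduced Gröbner basis: {x_1 - 5/4x_2 + 1/4, x_2^2 - 98/61x_2 + 37/61}.

The lex basis is triangular: the last element involves only x_2. Solving x_2^2 - 98/61x_2 + 37/61 = 0 gives x_2 ∈ {37/61, 1}; substituting each value into the earlier elements determines the remaining variables.
  x_2 = 37/61: the earlier basis element becomes x_1 - 31/61 = 0, giving x_1 = 31/61 — point (31/61, 37/61).
  x_2 = 1: the earlier basis element becomes x_1 - 1 = 0, giving x_1 = 1 — point (1, 1).
A lex Gröbner basis triangularizes the system, enabling back-substitution.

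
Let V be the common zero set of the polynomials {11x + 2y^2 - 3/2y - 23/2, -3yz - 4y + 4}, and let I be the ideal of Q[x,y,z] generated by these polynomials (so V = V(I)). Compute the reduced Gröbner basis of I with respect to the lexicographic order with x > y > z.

G = {x + 2/11y^2 - 3/22y - 23/22, yz + 4/3y - 4/3}

The reduced Gröbner basis is the canonical form of the ideal for this ordering.

f_1 = 11x + 2y^2 - 3/2y - 23/2, LT = x.
f_2 = -3yz - 4y + 4, LT = yz.

The S-polynomials (S(f_1,f_2)) all reduce to 0 modulo the current basis, so we have a Gröbner basis.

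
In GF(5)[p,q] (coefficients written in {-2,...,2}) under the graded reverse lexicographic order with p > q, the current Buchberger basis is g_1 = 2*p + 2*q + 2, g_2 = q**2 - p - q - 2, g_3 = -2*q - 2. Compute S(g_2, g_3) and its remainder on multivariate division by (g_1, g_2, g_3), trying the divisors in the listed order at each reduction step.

S(g_2, g_3) = -p - 2*q - 2; remainder on division = 0.

lcm(LM(g_2), LM(g_3)) = q**2.
S = (lcm/LT(g_2))·g_2 − (lcm/LT(g_3))·g_3 = -p - 2*q - 2.
Reduce S modulo (g_1, g_2, g_3) in that order:
  leading term p: subtract (2)·g_1 from -p - 2*q - 2 → -q - 1
  leading term q: subtract (-2)·g_3 from -q - 1 → 0
The remainder is 0, so this S-polynomial contributes no new basis element.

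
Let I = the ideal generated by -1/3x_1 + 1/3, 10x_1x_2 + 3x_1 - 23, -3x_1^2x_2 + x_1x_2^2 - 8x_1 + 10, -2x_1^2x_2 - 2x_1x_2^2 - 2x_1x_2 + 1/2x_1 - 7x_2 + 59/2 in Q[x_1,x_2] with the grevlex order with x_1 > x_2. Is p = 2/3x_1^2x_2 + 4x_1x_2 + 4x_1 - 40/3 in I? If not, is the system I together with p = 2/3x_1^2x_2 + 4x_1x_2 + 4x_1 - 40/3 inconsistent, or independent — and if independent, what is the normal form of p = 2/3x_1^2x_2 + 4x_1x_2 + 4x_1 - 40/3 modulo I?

2/3x_1^2x_2 + 4x_1x_2 + 4x_1 - 40/3 lies in I (it reduces to 0).

First compute the reduced Gröbner basis of I by Buchberger's algorithm.
f_1 = -1/3x_1 + 1/3, LT = x_1.
f_2 = 10x_1x_2 + 3x_1 - 23, LT = x_1x_2.
f_3 = -3x_1^2x_2 + x_1x_2^2 - 8x_1 + 10, LT = x_1^2x_2.
f_4 = -2x_1^2x_2 - 2x_1x_2^2 - 2x_1x_2 + 1/2x_1 - 7x_2 + 59/2, LT = x_1^2x_2.

S(f_1,f_2): lcm = x_1x_2. S = -3/10x_1 - x_2 + 23/10.
  leading term x_1: subtract (9/10)·f_1 from -3/10x_1 - x_2 + 23/10 → -x_2 + 2
  leading term x_2: no divisor's leading term divides it; move -x_2 to the remainder.
  leading term 1: no divisor's leading term divides it; move 2 to the remainder.
  remainder -x_2 + 2 ≠ 0; add h_5 = -x_2 + 2 to the basis.

The other S-polynomials (S(f_1,f_3), S(f_1,f_4), S(f_2,f_3), S(f_2,f_4), S(f_3,f_4), S(f_1,h_5), S(f_2,h_5), S(f_3,h_5), S(f_4,h_5)) all reduce to 0 modulo the current basis, so we have a Gröbner basis.
Inter-reduce: drop elements whose leading term is divisible by another's, tail-reduce, and make monic.
Reduced Gröbner basis: {x_1 - 1, x_2 - 2}.
Label its elements g_1 = x_1 - 1, g_2 = x_2 - 2.

Reduce p = 2/3x_1^2x_2 + 4x_1x_2 + 4x_1 - 40/3 modulo G:
  leading term x_1^2x_2: subtract (2/3x_1x_2)·g_1 from 2/3x_1^2x_2 + 4x_1x_2 + 4x_1 - 40/3 → 14/3x_1x_2 + 4x_1 - 40/3
  leading term x_1x_2: subtract (14/3x_2)·g_1 from 14/3x_1x_2 + 4x_1 - 40/3 → 4x_1 + 14/3x_2 - 40/3
  leading term x_1: subtract (4)·g_1 from 4x_1 + 14/3x_2 - 40/3 → 14/3x_2 - 28/3
  leading term x_2: subtract (14/3)·g_2 from 14/3x_2 - 28/3 → 0
  normal form = 0.
Since the normal form is 0, p ∈ I.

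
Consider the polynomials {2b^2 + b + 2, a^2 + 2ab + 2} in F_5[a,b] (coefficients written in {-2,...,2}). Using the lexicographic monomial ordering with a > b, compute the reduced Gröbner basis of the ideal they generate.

G = {a^2 + 2ab + 2, b^2 - 2b + 1}

f_1 = 2b^2 + b + 2, LT = b^2.
f_2 = a^2 + 2ab + 2, LT = a^2.

The S-polynomials (S(f_1,f_2)) all reduce to 0 modulo the current basis, so we have a Gröbner basis.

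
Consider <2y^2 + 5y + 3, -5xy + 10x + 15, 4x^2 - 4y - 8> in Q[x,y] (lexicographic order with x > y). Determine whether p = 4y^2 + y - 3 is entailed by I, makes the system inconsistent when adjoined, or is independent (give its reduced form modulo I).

4y^2 + y - 3 lies in I (it reduces to 0).

First compute the reduced Gröbner basis of I by Buchberger's algorithm.
f_1 = 2y^2 + 5y + 3, LT = y^2.
f_2 = -5xy + 10x + 15, LT = xy.
f_3 = 4x^2 - 4y - 8, LT = x^2.

S(f_1,f_2): lcm = xy^2. S = 9/2xy + 3/2x + 3y.
  reduce S modulo (f_1, f_2, f_3):
  remainder 21/2x + 3y + 27/2 ≠ 0; add h_4 = 21/2x + 3y + 27/2 to the basis.

S(f_2,f_3): lcm = x^2y. S = -2x^2 - 3x + y^2 + 2y.
  reduce S modulo (f_1, f_2, f_3, h_4):
  remainder -23/14y - 23/14 ≠ 0; add h_5 = -23/14y - 23/14 to the basis.

The other S-polynomials (S(f_1,f_3), S(f_1,h_4), S(f_2,h_4), S(f_3,h_4), S(f_1,h_5), S(f_2,h_5), S(f_3,h_5), S(h_4,h_5)) all reduce to 0 modulo the current basis, so we have a Gröbner basis.
Inter-reduce: drop elements whose leading term is divisible by another's, tail-reduce, and make monic.
Reduced Gröbner basis: {x + 1, y + 1}.
Label its elements g_1 = x + 1, g_2 = y + 1.

Reduce p = 4y^2 + y - 3 modulo G:
  leading term y^2: subtract (4y)·g_2 from 4y^2 + y - 3 → -3y - 3
  leading term y: subtract (-3)·g_2 from -3y - 3 → 0
  normal form = 0.
Since the normal form is 0, p ∈ I.

Ideal membership is decidable via reduction modulo a Gröbner basis.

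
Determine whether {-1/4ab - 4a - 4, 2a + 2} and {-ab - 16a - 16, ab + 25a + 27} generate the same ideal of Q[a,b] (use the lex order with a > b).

No, the ideals differ.

Two ideals are equal iff their reduced Gröbner bases coincide (the reduced basis is unique for a fixed ordering).
Buchberger on the first generating set:
f_1 = -1/4ab - 4a - 4, LT = ab.
f_2 = 2a + 2, LT = a.

S(f_1,f_2): lcm = ab. S = 16a - b + 16.
  leading term a: subtract (8)·f_2 from 16a - b + 16 → -b
  leading term b: no divisor's leading term divides it; move -b to the remainder.
  remainder -b ≠ 0; add g_3 = -b to the basis.

The other S-polynomials (S(f_1,g_3), S(f_2,g_3)) all reduce to 0 modulo the current basis, so we have a Gröbner basis.
Inter-reduce: drop elements whose leading term is divisible by another's, tail-reduce, and make monic.
Reduced Gröbner basis: {a + 1, b}.

Buchberger on the second generating set:
h_1 = -ab - 16a - 16, LT = ab.
h_2 = ab + 25a + 27, LT = ab.

S(h_1,h_2): lcm = ab. S = -9a - 11.
  leading term a: no divisor's leading term divides it; move -9a to the remainder.
  leading term 1: no divisor's leading term divides it; move -11 to the remainder.
  remainder -9a - 11 ≠ 0; add k_3 = -9a - 11 to the basis.

S(h_1,k_3): lcm = ab. S = 16a - 11/9b + 16.
  leading term a: subtract (-16/9)·k_3 from 16a - 11/9b + 16 → -11/9b - 32/9
  leading term b: no divisor's leading term divides it; move -11/9b to the remainder.
  leading term 1: no divisor's leading term divides it; move -32/9 to the remainder.
  remainder -11/9b - 32/9 ≠ 0; add k_4 = -11/9b - 32/9 to the basis.

The other S-polynomials (S(h_2,k_3), S(h_1,k_4), S(h_2,k_4), S(k_3,k_4)) all reduce to 0 modulo the current basis, so we have a Gröbner basis.
Inter-reduce: drop elements whose leading term is divisible by another's, tail-reduce, and make monic.
Reduced Gröbner basis: {a + 11/9, b + 32/11}.

These differ, so the ideals are not equal.
The choice of monomial ordering does not affect the verdict — as long as both bases are computed under the same ordering, their equality decides ideal equality.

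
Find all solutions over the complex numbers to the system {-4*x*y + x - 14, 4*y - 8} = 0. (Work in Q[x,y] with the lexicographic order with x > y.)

{(-2, 2)}

Compute a lex Gröbner basis by Buchberger's algorithm.
f_1 = -4*x*y + x - 14, LT = x*y.
f_2 = 4*y - 8, LT = y.

S(f_1,f_2): lcm = x*y. S = 7/4*x + 7/2.
  leading term x: no divisor's leading term divides it; move 7/4*x to the remainder.
  leading term 1: no divisor's leading term divides it; move 7/2 to the remainder.
  remainder 7/4*x + 7/2 ≠ 0; add h_3 = 7/4*x + 7/2 to the basis.

The other S-polynomials (S(f_1,h_3), S(f_2,h_3)) all reduce to 0 modulo the current basis, so we have a Gröbner basis.
Inter-reduce: drop elements whose leading term is divisible by another's, tail-reduce, and make monic.
Reduced Gröbner basis: {x + 2, y - 2}.

A lex Gröbner basis eliminates variables successively. Here y - 2 depends only on y, with roots {2}; lifting each root through the earlier basis elements recovers the full solutions.
  y = 2: the earlier basis element becomes x + 2 = 0, giving x = -2 — point (-2, 2).
Check: every point annihilates each of the original generators.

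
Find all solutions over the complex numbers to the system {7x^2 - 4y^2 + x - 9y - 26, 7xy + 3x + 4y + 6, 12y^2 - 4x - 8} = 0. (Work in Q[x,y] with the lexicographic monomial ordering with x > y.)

{(-2, 0)}

Compute a lex Gröbner basis by Buchberger's algorithm.
f_1 = 7x^2 + x - 4y^2 - 9y - 26, LT = x^2.
f_2 = 7xy + 3x + 4y + 6, LT = xy.
f_3 = -4x + 12y^2 - 8, LT = x.

S(f_1,f_2): lcm = x^2y. S = -3/7x^2 - 3/7xy - 6/7x - 4/7y^3 - 9/7y^2 - 26/7y.
  leading term x^2: subtract (-3/49)·f_1 from -3/7x^2 - 3/7xy - 6/7x - 4/7y^3 - 9/7y^2 - 26/7y → -3/7xy - 39/49x - 4/7y^3 - 75/49y^2 - 209/49y - 78/49
  leading term xy: subtract (-3/49)·f_2 from -3/7xy - 39/49x - 4/7y^3 - 75/49y^2 - 209/49y - 78/49 → -30/49x - 4/7y^3 - 75/49y^2 - 197/49y - 60/49
  leading term x: subtract (15/98)·f_3 from -30/49x - 4/7y^3 - 75/49y^2 - 197/49y - 60/49 → -4/7y^3 - 165/49y^2 - 197/49y
  leading term y^3: no divisor's leading term divides it; move -4/7y^3 to the remainder.
  leading term y^2: no divisor's leading term divides it; move -165/49y^2 to the remainder.
  leading term y: no divisor's leading term divides it; move -197/49y to the remainder.
  remainder -4/7y^3 - 165/49y^2 - 197/49y ≠ 0; add h_4 = -4/7y^3 - 165/49y^2 - 197/49y to the basis.

S(f_1,f_3): lcm = x^2. S = 3xy^2 - 13/7x - 4/7y^2 - 9/7y - 26/7.
  leading term xy^2: subtract (3/7y)·f_2 from 3xy^2 - 13/7x - 4/7y^2 - 9/7y - 26/7 → -9/7xy - 13/7x - 16/7y^2 - 27/7y - 26/7
  leading term xy: subtract (-9/49)·f_2 from -9/7xy - 13/7x - 16/7y^2 - 27/7y - 26/7 → -64/49x - 16/7y^2 - 153/49y - 128/49
  leading term x: subtract (16/49)·f_3 from -64/49x - 16/7y^2 - 153/49y - 128/49 → -304/49y^2 - 153/49y
  leading term y^2: no divisor's leading term divides it; move -304/49y^2 to the remainder.
  leading term y: no divisor's leading term divides it; move -153/49y to the remainder.
  remainder -304/49y^2 - 153/49y ≠ 0; add h_5 = -304/49y^2 - 153/49y to the basis.

S(f_2,f_3): lcm = xy. S = 3/7x + 3y^3 - 10/7y + 6/7.
  leading term x: subtract (-3/28)·f_3 from 3/7x + 3y^3 - 10/7y + 6/7 → 3y^3 + 9/7y^2 - 10/7y
  leading term y^3: subtract (-21/4)·h_4 from 3y^3 + 9/7y^2 - 10/7y → -459/28y^2 - 631/28y
  leading term y^2: subtract (3213/1216)·h_5 from -459/28y^2 - 631/28y → -17371/1216y
  leading term y: no divisor's leading term divides it; move -17371/1216y to the remainder.
  remainder -17371/1216y ≠ 0; add h_6 = -17371/1216y to the basis.

The other S-polynomials (S(f_1,h_4), S(f_2,h_4), S(f_3,h_4), S(f_1,h_5), S(f_2,h_5), S(f_3,h_5), S(h_4,h_5), S(f_1,h_6), S(f_2,h_6), S(f_3,h_6), S(h_4,h_6), S(h_5,h_6)) all reduce to 0 modulo the current basis, so we have a Gröbner basis.
Inter-reduce: drop elements whose leading term is divisible by another's, tail-reduce, and make monic.
Reduced Gröbner basis: {x + 2, y}.

From the last basis element, y = 0, so y takes values in {0}. Each choice, substituted upward through the basis, yields the corresponding point(s) of the solution set.
  y = 0: the earlier basis element becomes x + 2 = 0, giving x = -2 — point (-2, 0).
Each listed point satisfies every original equation (direct substitution).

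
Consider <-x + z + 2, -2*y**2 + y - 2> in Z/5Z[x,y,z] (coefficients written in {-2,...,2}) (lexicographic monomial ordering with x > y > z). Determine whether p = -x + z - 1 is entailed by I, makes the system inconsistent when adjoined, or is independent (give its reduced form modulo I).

Adjoining -x + z - 1 makes the ideal the whole ring: the system is inconsistent.

First compute the reduced Gröbner basis of I by Buchberger's algorithm.
f_1 = -x + z + 2, LT = x.
f_2 = -2*y**2 + y - 2, LT = y**2.

S(f_1,f_2): leading monomials are coprime, so the S-polynomial reduces to 0 (Buchberger's first criterion).
Every S-polynomial of the final basis reduces to 0, so we have a Gröbner basis.
Inter-reduce: drop elements whose leading term is divisible by another's, tail-reduce, and make monic.
Reduced Gröbner basis: {x - z - 2, y**2 + 2*y + 1}.
Label its elements g_1 = x - z - 2, g_2 = y**2 + 2*y + 1.

Reduce p = -x + z - 1 modulo G:
  leading term x: subtract (-1)·g_1 from -x + z - 1 → 2
  leading term 1: no divisor's leading term divides it; move 2 to the remainder.
  normal form = 2.
The normal form is nonzero, so p ∉ I. Since p minus its normal form lies in I, I + (p) = I + (r) where r = 2; decide whether this ideal is the whole ring.
Here r = 2 is a nonzero constant, hence a unit: 1 ∈ I + (p), the Gröbner basis of I + (p) is {1}, and the enlarged system has no common solution — adjoining p is inconsistent.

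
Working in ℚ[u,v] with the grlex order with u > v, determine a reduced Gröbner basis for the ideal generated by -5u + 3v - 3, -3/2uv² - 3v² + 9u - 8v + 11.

The reduced Gröbner basis is the canonical form of the ideal for this ordering.

f_1 = -5u + 3v - 3, LT = u.
f_2 = -3/2uv² - 3v² + 9u - 8v + 11, LT = uv².

S(f_1,f_2): lcm = uv². S = -⅗v³ - 7/5v² + 6u - 16/3v + 22/3.
  leading term v³: no divisor's leading term divides it; move -⅗v³ to the remainder.
  leading term v²: no divisor's leading term divides it; move -7/5v² to the remainder.
  leading term u: subtract (-6/5)·f_1 from 6u - 16/3v + 22/3 → -26/15v + 56/15
  leading term v: no divisor's leading term divides it; move -26/15v to the remainder.
  leading term 1: no divisor's leading term divides it; move 56/15 to the remainder.
  remainder -⅗v³ - 7/5v² - 26/15v + 56/15 ≠ 0; add g_3 = -⅗v³ - 7/5v² - 26/15v + 56/15 to the basis.

S(f_1,g_3): leading monomials are coprime, so the S-polynomial reduces to 0 (Buchberger's first criterion).
S(f_2,g_3): lcm = uv³. S = -7/3uv² + 2v³ - 80/9uv + 16/3v² + 56/9u - 22/3v.
  leading term uv²: subtract (7/15v²)·f_1 from -7/3uv² + 2v³ - 80/9uv + 16/3v² + 56/9u - 22/3v → ⅗v³ - 80/9uv + 101/15v² + 56/9u - 22/3v
  leading term v³: subtract (-1)·g_3 from ⅗v³ - 80/9uv + 101/15v² + 56/9u - 22/3v → -80/9uv + 16/3v² + 56/9u - 136/15v + 56/15
  leading term uv: subtract (16/9v)·f_1 from -80/9uv + 16/3v² + 56/9u - 136/15v + 56/15 → 56/9u - 56/15v + 56/15
  leading term u: subtract (-56/45)·f_1 from 56/9u - 56/15v + 56/15 → 0
  remainder 0.

Every S-polynomial of the final basis reduces to 0, so we have a Gröbner basis.
Inter-reduce: drop elements whose leading term is divisible by another's, tail-reduce, and make monic.

G = {v³ + 7/3v² + 26/9v - 56/9, u - ⅗v + ⅗}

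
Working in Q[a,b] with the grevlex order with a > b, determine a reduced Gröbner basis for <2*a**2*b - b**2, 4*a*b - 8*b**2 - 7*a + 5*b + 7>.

G = {a**3 - a**2 - b**2 - 7/8*a + 9/8*b + 7/8, b**3 + 7/16*a**2 + 3/8*b**2 + 35/64*a - 101/64*b - 63/64, a*b - 2*b**2 - 7/4*a + 5/4*b + 7/4}

f_1 = 2*a**2*b - b**2, LT = a**2*b.
f_2 = 4*a*b - 8*b**2 - 7*a + 5*b + 7, LT = a*b.

S(f_1,f_2): lcm = a**2*b. S = 2*a*b**2 + 7/4*a**2 - 5/4*a*b - 1/2*b**2 - 7/4*a.
  leading term a*b**2: subtract (1/2*b)·f_2 from 2*a*b**2 + 7/4*a**2 - 5/4*a*b - 1/2*b**2 - 7/4*a → 4*b**3 + 7/4*a**2 + 9/4*a*b - 3*b**2 - 7/4*a - 7/2*b
  leading term b**3: no divisor's leading term divides it; move 4*b**3 to the remainder.
  leading term a**2: no divisor's leading term divides it; move 7/4*a**2 to the remainder.
  leading term a*b: subtract (9/16)·f_2 from 9/4*a*b - 3*b**2 - 7/4*a - 7/2*b → 3/2*b**2 + 35/16*a - 101/16*b - 63/16
  leading term b**2: no divisor's leading term divides it; move 3/2*b**2 to the remainder.
  leading term a: no divisor's leading term divides it; move 35/16*a to the remainder.
  leading term b: no divisor's leading term divides it; move -101/16*b to the remainder.
  leading term 1: no divisor's leading term divides it; move -63/16 to the remainder.
  remainder 4*b**3 + 7/4*a**2 + 3/2*b**2 + 35/16*a - 101/16*b - 63/16 ≠ 0; add g_3 = 4*b**3 + 7/4*a**2 + 3/2*b**2 + 35/16*a - 101/16*b - 63/16 to the basis.

S(f_1,g_3): lcm = a**2*b**3. S = -7/16*a**4 - 3/8*a**2*b**2 - 1/2*b**4 - 35/64*a**3 + 101/64*a**2*b + 63/64*a**2.
  leading term a**4: no divisor's leading term divides it; move -7/16*a**4 to the remainder.
  leading term a**2*b**2: subtract (-3/16*b)·f_1 from -3/8*a**2*b**2 - 1/2*b**4 - 35/64*a**3 + 101/64*a**2*b + 63/64*a**2 → -1/2*b**4 - 35/64*a**3 + 101/64*a**2*b - 3/16*b**3 + 63/64*a**2
  leading term b**4: subtract (-1/8*b)·g_3 from -1/2*b**4 - 35/64*a**3 + 101/64*a**2*b - 3/16*b**3 + 63/64*a**2 → -35/64*a**3 + 115/64*a**2*b + 63/64*a**2 + 35/128*a*b - 101/128*b**2 - 63/128*b
  leading term a**3: no divisor's leading term divides it; move -35/64*a**3 to the remainder.
  leading term a**2*b: subtract (115/128)·f_1 from 115/64*a**2*b + 63/64*a**2 + 35/128*a*b - 101/128*b**2 - 63/128*b → 63/64*a**2 + 35/128*a*b + 7/64*b**2 - 63/128*b
  leading term a**2: no divisor's leading term divides it; move 63/64*a**2 to the remainder.
  leading term a*b: subtract (35/512)·f_2 from 35/128*a*b + 7/64*b**2 - 63/128*b → 21/32*b**2 + 245/512*a - 427/512*b - 245/512
  leading term b**2: no divisor's leading term divides it; move 21/32*b**2 to the remainder.
  leading term a: no divisor's leading term divides it; move 245/512*a to the remainder.
  leading term b: no divisor's leading term divides it; move -427/512*b to the remainder.
  leading term 1: no divisor's leading term divides it; move -245/512 to the remainder.
  remainder -7/16*a**4 - 35/64*a**3 + 63/64*a**2 + 21/32*b**2 + 245/512*a - 427/512*b - 245/512 ≠ 0; add g_4 = -7/16*a**4 - 35/64*a**3 + 63/64*a**2 + 21/32*b**2 + 245/512*a - 427/512*b - 245/512 to the basis.

S(f_2,g_3): lcm = a*b**3. S = -2*b**4 - 7/16*a**3 - 17/8*a*b**2 + 5/4*b**3 - 35/64*a**2 + 101/64*a*b + 7/4*b**2 + 63/64*a.
  leading term b**4: subtract (-1/2*b)·g_3 from -2*b**4 - 7/16*a**3 - 17/8*a*b**2 + 5/4*b**3 - 35/64*a**2 + 101/64*a*b + 7/4*b**2 + 63/64*a → -7/16*a**3 + 7/8*a**2*b - 17/8*a*b**2 + 2*b**3 - 35/64*a**2 + 171/64*a*b - 45/32*b**2 + 63/64*a - 63/32*b
  leading term a**3: no divisor's leading term divides it; move -7/16*a**3 to the remainder.
  leading term a**2*b: subtract (7/16)·f_1 from 7/8*a**2*b - 17/8*a*b**2 + 2*b**3 - 35/64*a**2 + 171/64*a*b - 45/32*b**2 + 63/64*a - 63/32*b → -17/8*a*b**2 + 2*b**3 - 35/64*a**2 + 171/64*a*b - 31/32*b**2 + 63/64*a - 63/32*b
  leading term a*b**2: subtract (-17/32*b)·f_2 from -17/8*a*b**2 + 2*b**3 - 35/64*a**2 + 171/64*a*b - 31/32*b**2 + 63/64*a - 63/32*b → -9/4*b**3 - 35/64*a**2 - 67/64*a*b + 27/16*b**2 + 63/64*a + 7/4*b
  leading term b**3: subtract (-9/16)·g_3 from -9/4*b**3 - 35/64*a**2 - 67/64*a*b + 27/16*b**2 + 63/64*a + 7/4*b → 7/16*a**2 - 67/64*a*b + 81/32*b**2 + 567/256*a - 461/256*b - 567/256
  leading term a**2: no divisor's leading term divides it; move 7/16*a**2 to the remainder.
  leading term a*b: subtract (-67/256)·f_2 from -67/64*a*b + 81/32*b**2 + 567/256*a - 461/256*b - 567/256 → 7/16*b**2 + 49/128*a - 63/128*b - 49/128
  leading term b**2: no divisor's leading term divides it; move 7/16*b**2 to the remainder.
  leading term a: no divisor's leading term divides it; move 49/128*a to the remainder.
  leading term b: no divisor's leading term divides it; move -63/128*b to the remainder.
  leading term 1: no divisor's leading term divides it; move -49/128 to the remainder.
  remainder -7/16*a**3 + 7/16*a**2 + 7/16*b**2 + 49/128*a - 63/128*b - 49/128 ≠ 0; add g_5 = -7/16*a**3 + 7/16*a**2 + 7/16*b**2 + 49/128*a - 63/128*b - 49/128 to the basis.

The other S-polynomials (S(f_1,g_4), S(f_2,g_4), S(g_3,g_4), S(f_1,g_5), S(f_2,g_5), S(g_3,g_5), S(g_4,g_5)) all reduce to 0 modulo the current basis, so we have a Gröbner basis.
Inter-reduce: drop elements whose leading term is divisible by another's, tail-reduce, and make monic.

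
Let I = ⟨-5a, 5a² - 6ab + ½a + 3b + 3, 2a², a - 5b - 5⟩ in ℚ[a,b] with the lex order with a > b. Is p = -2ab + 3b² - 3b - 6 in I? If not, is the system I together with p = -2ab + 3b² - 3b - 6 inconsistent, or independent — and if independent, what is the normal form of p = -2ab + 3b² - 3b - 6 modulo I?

First compute the reduced Gröbner basis of I by Buchberger's algorithm.
f_1 = -5a, LT = a.
f_2 = 5a² - 6ab + ½a + 3b + 3, LT = a².
f_3 = 2a², LT = a².
f_4 = a - 5b - 5, LT = a.

S(f_1,f_2): lcm = a². S = 6/5ab - 1/10a - ⅗b - ⅗.
  leading term ab: subtract (-6/25b)·f_1 from 6/5ab - 1/10a - ⅗b - ⅗ → -1/10a - ⅗b - ⅗
  leading term a: subtract (1/50)·f_1 from -1/10a - ⅗b - ⅗ → -⅗b - ⅗
  leading term b: no divisor's leading term divides it; move -⅗b to the remainder.
  leading term 1: no divisor's leading term divides it; move -⅗ to the remainder.
  remainder -⅗b - ⅗ ≠ 0; add h_5 = -⅗b - ⅗ to the basis.

S(f_1,f_3): lcm = a². S = 0.
  remainder 0.

S(f_1,f_4): lcm = a. S = 5b + 5.
  leading term b: subtract (-25/3)·h_5 from 5b + 5 → 0
  remainder 0.

S(f_2,f_3): lcm = a². S = -6/5ab + 1/10a + ⅗b + ⅗.
  leading term ab: subtract (6/25b)·f_1 from -6/5ab + 1/10a + ⅗b + ⅗ → 1/10a + ⅗b + ⅗
  leading term a: subtract (-1/50)·f_1 from 1/10a + ⅗b + ⅗ → ⅗b + ⅗
  leading term b: subtract (-1)·h_5 from ⅗b + ⅗ → 0
  remainder 0.

S(f_2,f_4): lcm = a². S = 19/5ab + 51/10a + ⅗b + ⅗.
  leading term ab: subtract (-19/25b)·f_1 from 19/5ab + 51/10a + ⅗b + ⅗ → 51/10a + ⅗b + ⅗
  leading term a: subtract (-51/50)·f_1 from 51/10a + ⅗b + ⅗ → ⅗b + ⅗
  leading term b: subtract (-1)·h_5 from ⅗b + ⅗ → 0
  remainder 0.

S(f_3,f_4): lcm = a². S = 5ab + 5a.
  leading term ab: subtract (-b)·f_1 from 5ab + 5a → 5a
  leading term a: subtract (-1)·f_1 from 5a → 0
  remainder 0.

S(f_1,h_5): leading monomials are coprime, so the S-polynomial reduces to 0 (Buchberger's first criterion).
S(f_2,h_5): leading monomials are coprime, so the S-polynomial reduces to 0 (Buchberger's first criterion).
S(f_3,h_5): leading monomials are coprime, so the S-polynomial reduces to 0 (Buchberger's first criterion).
S(f_4,h_5): leading monomials are coprime, so the S-polynomial reduces to 0 (Buchberger's first criterion).
Every S-polynomial of the final basis reduces to 0, so we have a Gröbner basis.
Inter-reduce: drop elements whose leading term is divisible by another's, tail-reduce, and make monic.
Reduced Gröbner basis: {a, b + 1}.
Label its elements g_1 = a, g_2 = b + 1.

Reduce p = -2ab + 3b² - 3b - 6 modulo G:
  leading term ab: subtract (-2b)·g_1 from -2ab + 3b² - 3b - 6 → 3b² - 3b - 6
  leading term b²: subtract (3b)·g_2 from 3b² - 3b - 6 → -6b - 6
  leading term b: subtract (-6)·g_2 from -6b - 6 → 0
  normal form = 0.
Since the normal form is 0, p ∈ I.

-2ab + 3b² - 3b - 6 lies in I (it reduces to 0).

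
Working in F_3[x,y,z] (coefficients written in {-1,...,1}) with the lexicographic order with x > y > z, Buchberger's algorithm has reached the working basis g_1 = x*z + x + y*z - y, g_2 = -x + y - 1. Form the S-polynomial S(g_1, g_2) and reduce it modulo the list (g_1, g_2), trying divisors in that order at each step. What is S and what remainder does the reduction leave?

lcm(LM(g_1), LM(g_2)) = x*z.
S = (lcm/LT(g_1))·g_1 − (lcm/LT(g_2))·g_2 = x - y*z - y - z.
Reduce S modulo (g_1, g_2) in that order:
  leading term x: subtract (-1)·g_2 from x - y*z - y - z → -y*z - z - 1
  leading term y*z: no divisor's leading term divides it; move -y*z to the remainder.
  leading term z: no divisor's leading term divides it; move -z to the remainder.
  leading term 1: no divisor's leading term divides it; move -1 to the remainder.
The remainder -y*z - z - 1 is nonzero, so it would be added as the next basis element.

S(g_1, g_2) = x - y*z - y - z; remainder on division = -y*z - z - 1.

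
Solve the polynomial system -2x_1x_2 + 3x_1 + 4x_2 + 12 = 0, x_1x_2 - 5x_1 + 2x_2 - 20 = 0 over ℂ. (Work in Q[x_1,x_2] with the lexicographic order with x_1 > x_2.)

Compute a lex Gröbner basis by Buchberger's algorithm.
f_1 = -2x_1x_2 + 3x_1 + 4x_2 + 12, LT = x_1x_2.
f_2 = x_1x_2 - 5x_1 + 2x_2 - 20, LT = x_1x_2.

S(f_1,f_2): lcm = x_1x_2. S = 7/2x_1 - 4x_2 + 14.
  leading term x_1: no divisor's leading term divides it; move 7/2x_1 to the remainder.
  leading term x_2: no divisor's leading term divides it; move -4x_2 to the remainder.
  leading term 1: no divisor's leading term divides it; move 14 to the remainder.
  remainder 7/2x_1 - 4x_2 + 14 ≠ 0; add h_3 = 7/2x_1 - 4x_2 + 14 to the basis.

S(f_1,h_3): lcm = x_1x_2. S = -3/2x_1 + 8/7x_2^2 - 6x_2 - 6.
  leading term x_1: subtract (-3/7)·h_3 from -3/2x_1 + 8/7x_2^2 - 6x_2 - 6 → 8/7x_2^2 - 54/7x_2
  leading term x_2^2: no divisor's leading term divides it; move 8/7x_2^2 to the remainder.
  leading term x_2: no divisor's leading term divides it; move -54/7x_2 to the remainder.
  remainder 8/7x_2^2 - 54/7x_2 ≠ 0; add h_4 = 8/7x_2^2 - 54/7x_2 to the basis.

The other S-polynomials (S(f_2,h_3), S(f_1,h_4), S(f_2,h_4), S(h_3,h_4)) all reduce to 0 modulo the current basis, so we have a Gröbner basis.
Inter-reduce: drop elements whose leading term is divisible by another's, tail-reduce, and make monic.
Reduced Gröbner basis: {x_1 - 8/7x_2 + 4, x_2^2 - 27/4x_2}.

Since the basis is lex-ordered, x_2^2 - 27/4x_2 is univariate in x_2. Its roots are {0, 27/4}. Back-substituting each root into the other basis elements fixes the other coordinates.
  x_2 = 0: the earlier basis element becomes x_1 + 4 = 0, giving x_1 = -4 — point (-4, 0).
  x_2 = 27/4: the earlier basis element becomes x_1 - 26/7 = 0, giving x_1 = 26/7 — point (26/7, 27/4).
A lex Gröbner basis triangularizes the system, enabling back-substitution.

{(-4, 0), (26/7, 27/4)}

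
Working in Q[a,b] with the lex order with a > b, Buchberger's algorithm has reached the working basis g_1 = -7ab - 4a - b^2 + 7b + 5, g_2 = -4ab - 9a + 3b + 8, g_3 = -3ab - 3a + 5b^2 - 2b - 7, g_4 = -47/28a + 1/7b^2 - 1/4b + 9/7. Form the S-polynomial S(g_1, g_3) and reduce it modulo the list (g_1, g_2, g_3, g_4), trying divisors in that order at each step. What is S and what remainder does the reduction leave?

S(g_1, g_3) = -3/7a + 38/21b^2 - 5/3b - 64/21; remainder on division = 250/141b^2 - 226/141b - 476/141.

lcm(LM(g_1), LM(g_3)) = ab.
S = (lcm/LT(g_1))·g_1 − (lcm/LT(g_3))·g_3 = -3/7a + 38/21b^2 - 5/3b - 64/21.
Reduce S modulo (g_1, g_2, g_3, g_4) in that order:
  leading term a: subtract (12/47)·g_4 from -3/7a + 38/21b^2 - 5/3b - 64/21 → 250/141b^2 - 226/141b - 476/141
  leading term b^2: no divisor's leading term divides it; move 250/141b^2 to the remainder.
  leading term b: no divisor's leading term divides it; move -226/141b to the remainder.
  leading term 1: no divisor's leading term divides it; move -476/141 to the remainder.
The remainder 250/141b^2 - 226/141b - 476/141 is nonzero, so it would be added as the next basis element.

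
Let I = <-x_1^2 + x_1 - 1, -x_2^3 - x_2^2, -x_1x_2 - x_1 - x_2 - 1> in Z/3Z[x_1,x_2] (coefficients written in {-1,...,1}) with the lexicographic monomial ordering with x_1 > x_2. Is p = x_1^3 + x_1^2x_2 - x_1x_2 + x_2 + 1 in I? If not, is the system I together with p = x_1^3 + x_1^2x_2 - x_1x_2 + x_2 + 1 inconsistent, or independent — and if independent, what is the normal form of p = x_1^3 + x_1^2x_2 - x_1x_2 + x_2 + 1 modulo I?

x_1^3 + x_1^2x_2 - x_1x_2 + x_2 + 1 lies in I (it reduces to 0).

First compute the reduced Gröbner basis of I by Buchberger's algorithm.
f_1 = -x_1^2 + x_1 - 1, LT = x_1^2.
f_2 = -x_2^3 - x_2^2, LT = x_2^3.
f_3 = -x_1x_2 - x_1 - x_2 - 1, LT = x_1x_2.

The S-polynomials (S(f_1,f_2), S(f_1,f_3), S(f_2,f_3)) all reduce to 0 modulo the current basis, so we have a Gröbner basis.
Inter-reduce: drop elements whose leading term is divisible by another's, tail-reduce, and make monic.
Reduced Gröbner basis: {x_1^2 - x_1 + 1, x_1x_2 + x_1 + x_2 + 1, x_2^3 + x_2^2}.
Label its elements g_1 = x_1^2 - x_1 + 1, g_2 = x_1x_2 + x_1 + x_2 + 1, g_3 = x_2^3 + x_2^2.

Reduce p = x_1^3 + x_1^2x_2 - x_1x_2 + x_2 + 1 modulo G:
  leading term x_1^3: subtract (x_1)·g_1 from x_1^3 + x_1^2x_2 - x_1x_2 + x_2 + 1 → x_1^2x_2 + x_1^2 - x_1x_2 - x_1 + x_2 + 1
  leading term x_1^2x_2: subtract (x_2)·g_1 from x_1^2x_2 + x_1^2 - x_1x_2 - x_1 + x_2 + 1 → x_1^2 - x_1 + 1
  leading term x_1^2: subtract (1)·g_1 from x_1^2 - x_1 + 1 → 0
  normal form = 0.
Since the normal form is 0, p ∈ I.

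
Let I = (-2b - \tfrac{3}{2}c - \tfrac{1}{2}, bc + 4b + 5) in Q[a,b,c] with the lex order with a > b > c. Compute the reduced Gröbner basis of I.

Buchberger's algorithm terminates because the ascending chain of leading-term ideals stabilizes.

f_1 = -2b - \tfrac{3}{2}c - \tfrac{1}{2}, LT = b.
f_2 = bc + 4b + 5, LT = bc.

S(f_1,f_2): lcm = bc. S = -4b + \tfrac{3}{4}c^{2} + \tfrac{1}{4}c - 5.
  leading term b: subtract (2)·f_1 from -4b + \tfrac{3}{4}c^{2} + \tfrac{1}{4}c - 5 → \tfrac{3}{4}c^{2} + \tfrac{13}{4}c - 4
  leading term c^{2}: no divisor's leading term divides it; move \tfrac{3}{4}c^{2} to the remainder.
  leading term c: no divisor's leading term divides it; move \tfrac{13}{4}c to the remainder.
  leading term 1: no divisor's leading term divides it; move -4 to the remainder.
  remainder \tfrac{3}{4}c^{2} + \tfrac{13}{4}c - 4 ≠ 0; add g_3 = \tfrac{3}{4}c^{2} + \tfrac{13}{4}c - 4 to the basis.

S(f_1,g_3): leading monomials are coprime, so the S-polynomial reduces to 0 (Buchberger's first criterion).
S(f_2,g_3): lcm = bc^{2}. S = -\tfrac{1}{3}bc + \tfrac{16}{3}b + 5c.
  leading term bc: subtract (\tfrac{1}{6}c)·f_1 from -\tfrac{1}{3}bc + \tfrac{16}{3}b + 5c → \tfrac{16}{3}b + \tfrac{1}{4}c^{2} + \tfrac{61}{12}c
  leading term b: subtract (-\tfrac{8}{3})·f_1 from \tfrac{16}{3}b + \tfrac{1}{4}c^{2} + \tfrac{61}{12}c → \tfrac{1}{4}c^{2} + \tfrac{13}{12}c - \tfrac{4}{3}
  leading term c^{2}: subtract (\tfrac{1}{3})·g_3 from \tfrac{1}{4}c^{2} + \tfrac{13}{12}c - \tfrac{4}{3} → 0
  remainder 0.

Every S-polynomial of the final basis reduces to 0, so we have a Gröbner basis.
Inter-reduce: drop elements whose leading term is divisible by another's, tail-reduce, and make monic.

G = {b + \tfrac{3}{4}c + \tfrac{1}{4}, c^{2} + \tfrac{13}{3}c - \tfrac{16}{3}}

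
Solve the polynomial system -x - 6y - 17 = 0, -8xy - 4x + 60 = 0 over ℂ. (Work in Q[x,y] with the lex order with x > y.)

{(-5, -2), (-9, -4/3)}

Compute a lex Gröbner basis by Buchberger's algorithm.
f_1 = -x - 6y - 17, LT = x.
f_2 = -8xy - 4x + 60, LT = xy.

S(f_1,f_2): lcm = xy. S = -1/2x + 6y^2 + 17y + 15/2.
  leading term x: subtract (1/2)·f_1 from -1/2x + 6y^2 + 17y + 15/2 → 6y^2 + 20y + 16
  leading term y^2: no divisor's leading term divides it; move 6y^2 to the remainder.
  leading term y: no divisor's leading term divides it; move 20y to the remainder.
  leading term 1: no divisor's leading term divides it; move 16 to the remainder.
  remainder 6y^2 + 20y + 16 ≠ 0; add h_3 = 6y^2 + 20y + 16 to the basis.

S(f_1,h_3): leading monomials are coprime, so the S-polynomial reduces to 0 (Buchberger's first criterion).
S(f_2,h_3): lcm = xy^2. S = -17/6xy - 8/3x - 15/2y.
  leading term xy: subtract (17/6y)·f_1 from -17/6xy - 8/3x - 15/2y → -8/3x + 17y^2 + 122/3y
  leading term x: subtract (8/3)·f_1 from -8/3x + 17y^2 + 122/3y → 17y^2 + 170/3y + 136/3
  leading term y^2: subtract (17/6)·h_3 from 17y^2 + 170/3y + 136/3 → 0
  remainder 0.

Every S-polynomial of the final basis reduces to 0, so we have a Gröbner basis.
Inter-reduce: drop elements whose leading term is divisible by another's, tail-reduce, and make monic.
Reduced Gröbner basis: {x + 6y + 17, y^2 + 10/3y + 8/3}.

Since the basis is lex-ordered, y^2 + 10/3y + 8/3 is univariate in y. Its roots are {-2, -4/3}. Back-substituting each root into the other basis elements fixes the other coordinates.
  y = -2: the earlier basis element becomes x + 5 = 0, giving x = -5 — point (-5, -2).
  y = -4/3: the earlier basis element becomes x + 9 = 0, giving x = -9 — point (-9, -4/3).
This is the nonlinear analogue of row-reducing a linear system.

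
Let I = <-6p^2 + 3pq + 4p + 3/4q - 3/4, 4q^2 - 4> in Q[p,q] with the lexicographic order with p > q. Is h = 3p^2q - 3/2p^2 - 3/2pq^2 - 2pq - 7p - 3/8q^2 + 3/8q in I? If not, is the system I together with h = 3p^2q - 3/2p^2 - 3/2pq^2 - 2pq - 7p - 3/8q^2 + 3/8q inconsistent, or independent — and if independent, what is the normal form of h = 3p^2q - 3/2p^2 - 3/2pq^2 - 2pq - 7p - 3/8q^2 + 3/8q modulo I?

First compute the reduced Gröbner basis of I by Buchberger's algorithm.
f_1 = -6p^2 + 3pq + 4p + 3/4q - 3/4, LT = p^2.
f_2 = 4q^2 - 4, LT = q^2.

The S-polynomials (S(f_1,f_2)) all reduce to 0 modulo the current basis, so we have a Gröbner basis.
Inter-reduce: drop elements whose leading term is divisible by another's, tail-reduce, and make monic.
Reduced Gröbner basis: {p^2 - 1/2pq - 2/3p - 1/8q + 1/8, q^2 - 1}.
Label its elements g_1 = p^2 - 1/2pq - 2/3p - 1/8q + 1/8, g_2 = q^2 - 1.

Reduce h = 3p^2q - 3/2p^2 - 3/2pq^2 - 2pq - 7p - 3/8q^2 + 3/8q modulo G:
  leading term p^2q: subtract (3q)·g_1 from 3p^2q - 3/2p^2 - 3/2pq^2 - 2pq - 7p - 3/8q^2 + 3/8q → -3/2p^2 - 7p
  leading term p^2: subtract (-3/2)·g_1 from -3/2p^2 - 7p → -3/4pq - 8p - 3/16q + 3/16
  leading term pq: no divisor's leading term divides it; move -3/4pq to the remainder.
  leading term p: no divisor's leading term divides it; move -8p to the remainder.
  leading term q: no divisor's leading term divides it; move -3/16q to the remainder.
  leading term 1: no divisor's leading term divides it; move 3/16 to the remainder.
  normal form = -3/4pq - 8p - 3/16q + 3/16.
The normal form is nonzero, so h ∉ I. Since h minus its normal form lies in I, I + (h) = I + (r) where r = -3/4pq - 8p - 3/16q + 3/16; decide whether this ideal is the whole ring.
Run Buchberger on G together with r (pairs among the g_i already reduce to 0 since G is a Gröbner basis):
g_1 = p^2 - 1/2pq - 2/3p - 1/8q + 1/8, LT = p^2.
g_2 = q^2 - 1, LT = q^2.
r = -3/4pq - 8p - 3/16q + 3/16, LT = pq.

S(g_1,r): lcm = p^2q. S = -32/3p^2 - 1/2pq^2 - 11/12pq + 1/4p - 1/8q^2 + 1/8q.
  reduce S modulo (g_1, g_2, r):
  remainder 2135/36p + 17/48q - 17/48 ≠ 0; add m_4 = 2135/36p + 17/48q - 17/48 to the basis.

S(g_2,r): lcm = pq^2. S = -32/3pq - p - 1/4q^2 + 1/4q.
  reduce S modulo (g_1, g_2, r, m_4):
  remainder 821/366q - 821/366 ≠ 0; add m_5 = 821/366q - 821/366 to the basis.

The other S-polynomials (S(g_1,g_2), S(g_1,m_4), S(g_2,m_4), S(r,m_4), S(g_1,m_5), S(g_2,m_5), S(r,m_5), S(m_4,m_5)) all reduce to 0 modulo the current basis, so we have a Gröbner basis.
Inter-reduce: drop elements whose leading term is divisible by another's, tail-reduce, and make monic.
Reduced Gröbner basis: {p, q - 1}.
The reduced Gröbner basis of I + (h) is {p, q - 1} ≠ {1}, a proper ideal, so the enlarged system stays consistent: h is independent of I, with normal form -3/4pq - 8p - 3/16q + 3/16.

Ideal membership is decidable via reduction modulo a Gröbner basis.

3p^2q - 3/2p^2 - 3/2pq^2 - 2pq - 7p - 3/8q^2 + 3/8q is independent of I; its normal form modulo I is -3/4pq - 8p - 3/16q + 3/16.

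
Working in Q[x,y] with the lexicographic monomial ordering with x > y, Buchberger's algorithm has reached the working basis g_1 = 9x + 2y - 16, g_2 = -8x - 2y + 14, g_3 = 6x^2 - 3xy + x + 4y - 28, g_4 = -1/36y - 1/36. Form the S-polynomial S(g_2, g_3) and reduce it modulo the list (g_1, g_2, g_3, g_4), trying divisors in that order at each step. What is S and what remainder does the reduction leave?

lcm(LM(g_2), LM(g_3)) = x^2.
S = (lcm/LT(g_2))·g_2 − (lcm/LT(g_3))·g_3 = 3/4xy - 23/12x - 2/3y + 14/3.
Reduce S modulo (g_1, g_2, g_3, g_4) in that order:
  leading term xy: subtract (1/12y)·g_1 from 3/4xy - 23/12x - 2/3y + 14/3 → -23/12x - 1/6y^2 + 2/3y + 14/3
  leading term x: subtract (-23/108)·g_1 from -23/12x - 1/6y^2 + 2/3y + 14/3 → -1/6y^2 + 59/54y + 34/27
  leading term y^2: subtract (6y)·g_4 from -1/6y^2 + 59/54y + 34/27 → 34/27y + 34/27
  leading term y: subtract (-136/3)·g_4 from 34/27y + 34/27 → 0
The remainder is 0, so this S-polynomial contributes no new basis element.

S(g_2, g_3) = 3/4xy - 23/12x - 2/3y + 14/3; remainder on division = 0.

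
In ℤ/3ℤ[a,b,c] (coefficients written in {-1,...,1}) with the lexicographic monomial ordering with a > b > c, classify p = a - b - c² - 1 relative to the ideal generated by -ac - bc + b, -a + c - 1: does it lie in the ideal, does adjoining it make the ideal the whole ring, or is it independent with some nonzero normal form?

a - b - c² - 1 is independent of I; its normal form modulo I is -b - c² + c + 1.

First compute the reduced Gröbner basis of I by Buchberger's algorithm.
f_1 = -ac - bc + b, LT = ac.
f_2 = -a + c - 1, LT = a.

S(f_1,f_2): lcm = ac. S = bc - b + c² - c.
  leading term bc: no divisor's leading term divides it; move bc to the remainder.
  leading term b: no divisor's leading term divides it; move -b to the remainder.
  leading term c²: no divisor's leading term divides it; move c² to the remainder.
  leading term c: no divisor's leading term divides it; move -c to the remainder.
  remainder bc - b + c² - c ≠ 0; add h_3 = bc - b + c² - c to the basis.

S(f_1,h_3): lcm = abc. S = ab - ac² + ac + b²c - b².
  leading term ab: subtract (-b)·f_2 from ab - ac² + ac + b²c - b² → -ac² + ac + b²c - b² + bc - b
  leading term ac²: subtract (c)·f_1 from -ac² + ac + b²c - b² + bc - b → ac + b²c - b² + bc² - b
  leading term ac: subtract (-1)·f_1 from ac + b²c - b² + bc² - b → b²c - b² + bc² - bc
  leading term b²c: subtract (b)·h_3 from b²c - b² + bc² - bc → 0
  remainder 0.

S(f_2,h_3): leading monomials are coprime, so the S-polynomial reduces to 0 (Buchberger's first criterion).
Every S-polynomial of the final basis reduces to 0, so we have a Gröbner basis.
Inter-reduce: drop elements whose leading term is divisible by another's, tail-reduce, and make monic.
Reduced Gröbner basis: {a - c + 1, bc - b + c² - c}.
Label its elements g_1 = a - c + 1, g_2 = bc - b + c² - c.

Reduce p = a - b - c² - 1 modulo G:
  leading term a: subtract (1)·g_1 from a - b - c² - 1 → -b - c² + c + 1
  leading term b: no divisor's leading term divides it; move -b to the remainder.
  leading term c²: no divisor's leading term divides it; move -c² to the remainder.
  leading term c: no divisor's leading term divides it; move c to the remainder.
  leading term 1: no divisor's leading term divides it; move 1 to the remainder.
  normal form = -b - c² + c + 1.
The normal form is nonzero, so p ∉ I. Since p minus its normal form lies in I, I + (p) = I + (r) where r = -b - c² + c + 1; decide whether this ideal is the whole ring.
Run Buchberger on G together with r (pairs among the g_i already reduce to 0 since G is a Gröbner basis):
g_1 = a - c + 1, LT = a.
g_2 = bc - b + c² - c, LT = bc.
r = -b - c² + c + 1, LT = b.

S(g_1,g_2): leading monomials are coprime, so the S-polynomial reduces to 0 (Buchberger's first criterion).
S(g_1,r): leading monomials are coprime, so the S-polynomial reduces to 0 (Buchberger's first criterion).
S(g_2,r): lcm = bc. S = -b - c³ - c².
  leading term b: subtract (1)·r from -b - c³ - c² → -c³ - c - 1
  leading term c³: no divisor's leading term divides it; move -c³ to the remainder.
  leading term c: no divisor's leading term divides it; move -c to the remainder.
  leading term 1: no divisor's leading term divides it; move -1 to the remainder.
  remainder -c³ - c - 1 ≠ 0; add m_4 = -c³ - c - 1 to the basis.

S(g_1,m_4): leading monomials are coprime, so the S-polynomial reduces to 0 (Buchberger's first criterion).
S(g_2,m_4): lcm = bc³. S = -bc² - bc - b + c⁴ - c³.
  leading term bc²: subtract (-c)·g_2 from -bc² - bc - b + c⁴ - c³ → bc - b + c⁴ - c²
  leading term bc: subtract (1)·g_2 from bc - b + c⁴ - c² → c⁴ + c² + c
  leading term c⁴: subtract (-c)·m_4 from c⁴ + c² + c → 0
  remainder 0.

S(r,m_4): leading monomials are coprime, so the S-polynomial reduces to 0 (Buchberger's first criterion).
Every S-polynomial of the final basis reduces to 0, so we have a Gröbner basis.
Inter-reduce: drop elements whose leading term is divisible by another's, tail-reduce, and make monic.
Reduced Gröbner basis: {a - c + 1, b + c² - c - 1, c³ + c + 1}.
The reduced Gröbner basis of I + (p) is {a - c + 1, b + c² - c - 1, c³ + c + 1} ≠ {1}, a proper ideal, so the enlarged system stays consistent: p is independent of I, with normal form -b - c² + c + 1.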